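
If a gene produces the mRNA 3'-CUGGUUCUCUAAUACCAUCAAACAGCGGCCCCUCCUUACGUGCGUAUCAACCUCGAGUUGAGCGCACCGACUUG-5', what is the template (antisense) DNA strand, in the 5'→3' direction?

Written 5'→3' the mRNA is GUUCAGCCACGCGAGUUGAGCUCCAACUAUGCGUGCAUUCCUCCCCGGCGACAAACUACCAUAAUCUCUUGGUC, so the coding DNA strand is GTTCAGCCACGCGAGTTGAGCTCCAACTATGCGTGCATTCCTCCCCGGCGACAAACTACCATAATCTCTTGGTC. The template is its reverse complement.

5'-GACCAAGAGATTATGGTAGTTTGTCGCCGGGGAGGAATGCACGCATAGTTGGAGCTCAACTCGCGTGGCTGAAC-3'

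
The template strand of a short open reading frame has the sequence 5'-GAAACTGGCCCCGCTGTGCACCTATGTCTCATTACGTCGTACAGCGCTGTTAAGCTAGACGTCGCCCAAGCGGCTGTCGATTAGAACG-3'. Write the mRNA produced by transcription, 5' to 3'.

5'-CGUUCUAAUCGACAGCCGCUUGGGCGACGUCUAGCUUAACAGCGCUGUACGACGUAAUGAGACAUAGGUGCACAGCGGGGCCAGUUUC-3'

The mRNA has the sequence of the coding strand (reverse complement of the template) with T→U. Reverse complement of GAAACTGGCCCCGCTGTGCACCTATGTCTCATTACGTCGTACAGCGCTGTTAAGCTAGACGTCGCCCAAGCGGCTGTCGATTAGAACG is CGTTCTAATCGACAGCCGCTTGGGCGACGTCTAGCTTAACAGCGCTGTACGACGTAATGAGACATAGGTGCACAGCGGGGCCAGTTTC; then T→U.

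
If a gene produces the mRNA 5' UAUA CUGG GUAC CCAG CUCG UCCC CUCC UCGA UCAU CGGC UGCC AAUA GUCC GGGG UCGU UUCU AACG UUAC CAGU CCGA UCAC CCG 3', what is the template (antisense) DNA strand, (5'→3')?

5'-CGGGTGATCGGACTGGTAACGTTAGAAACGACCCCGGACTATTGGCAGCCGATGATCGAGGAGGGGACGAGCTGGGTACCCAGTATA-3'

Replace U with T to get the coding DNA strand: TATACTGGGTACCCAGCTCGTCCCCTCCTCGATCATCGGCTGCCAATAGTCCGGGGTCGTTTCTAACGTTACCAGTCCGATCACCCG. The template strand is its reverse complement (complement ATATGACCCATGGGTCGAGCAGGGGAGGAGCTAGTAGCCGACGGTTATCAGGCCCCAGCAAAGATTGCAATGGTCAGGCTAGTGGGC, then reverse).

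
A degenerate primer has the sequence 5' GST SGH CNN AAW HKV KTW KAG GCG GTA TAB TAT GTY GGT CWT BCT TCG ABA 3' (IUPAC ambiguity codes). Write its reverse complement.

5'-TVTCGAAGVAWGACCRACATAVTATACCGCCTMWAMBMDWTTNNGDCSASC-3'

Standard pairs A↔T, G↔C; ambiguity codes pair Y↔R, K↔M, W↔W, S↔S, B↔V, H↔D, N↔N. Complement (CSASCDGNNTTWDMBMAWMTCCGCCATATVATACARCCAGWAVGAAGCTVT), then reverse for 5'→3'.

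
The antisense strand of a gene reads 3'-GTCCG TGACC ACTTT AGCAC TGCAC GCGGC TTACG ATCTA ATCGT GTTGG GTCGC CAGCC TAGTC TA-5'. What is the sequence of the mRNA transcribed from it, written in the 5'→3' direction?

Reading the template 3'→5' as shown, RNA polymerase pairs each base (A→U, T→A, G↔C) to build mRNA 5'→3' directly.

5'-CAGGCACUGGUGAAAUCGUGACGUGCGCCGAAUGCUAGAUUAGCACAACCCAGCGGUCGGAUCAGAU-3'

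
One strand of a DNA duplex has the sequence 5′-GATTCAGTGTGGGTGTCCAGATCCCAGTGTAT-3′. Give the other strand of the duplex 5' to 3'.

The complement of GATTCAGTGTGGGTGTCCAGATCCCAGTGTAT is CTAAGTCACACCCACAGGTCTAGGGTCACATA (A↔T, G↔C). DNA strands are antiparallel, so the complementary strand runs 3'→5'; reversing gives the 5'→3' form.

5'-ATACACTGGGATCTGGACACCCACACTGAATC-3'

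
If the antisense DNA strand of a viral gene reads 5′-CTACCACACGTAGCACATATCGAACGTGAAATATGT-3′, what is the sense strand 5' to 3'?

5′-ACATATTTCACGTTCGATATGTGCTACGTGTGGTAG-3′

The coding strand is complementary and antiparallel to the template: take the complement (A↔T, G↔C) and reverse.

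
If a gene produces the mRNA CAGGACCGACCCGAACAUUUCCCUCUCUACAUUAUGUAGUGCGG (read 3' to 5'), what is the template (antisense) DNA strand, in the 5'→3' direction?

5'-GTCCTGGCTGGGCTTGTAAAGGGAGAGATGTAATACATCACGCC-3'

Written 5'→3' the mRNA is GGCGUGAUGUAUUACAUCUCUCCCUUUACAAGCCCAGCCAGGAC, so the coding DNA strand is GGCGTGATGTATTACATCTCTCCCTTTACAAGCCCAGCCAGGAC. The template is its reverse complement.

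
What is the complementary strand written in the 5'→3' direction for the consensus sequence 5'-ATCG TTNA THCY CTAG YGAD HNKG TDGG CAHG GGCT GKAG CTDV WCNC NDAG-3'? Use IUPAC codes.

Standard pairs A↔T, G↔C; ambiguity codes pair Y↔R, K↔M, W↔W, D↔H, V↔B, N↔N. Complement (TAGCAANTADGRGATCRCTHDNMCAHCCGTDCCCGACMTCGAHBWGNGNHTC), then reverse for 5'→3'.

5′-CTHNGNGWBHAGCTMCAGCCCDTGCCHACMNDHTCRCTAGRGDATNAACGAT-3′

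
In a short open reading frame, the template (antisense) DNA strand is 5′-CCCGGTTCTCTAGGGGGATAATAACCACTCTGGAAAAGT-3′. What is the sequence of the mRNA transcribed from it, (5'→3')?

5′-ACUUUUCCAGAGUGGUUAUUAUCCCCCUAGAGAACCGGG-3′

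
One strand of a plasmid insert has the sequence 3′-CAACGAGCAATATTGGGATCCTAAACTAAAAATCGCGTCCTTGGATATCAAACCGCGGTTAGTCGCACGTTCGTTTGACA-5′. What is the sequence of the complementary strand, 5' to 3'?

The strand is given 3'→5', so its complement runs 5'→3' in the same left-to-right order: pair each base A↔T, G↔C.

5'-GTTGCTCGTTATAACCCTAGGATTTGATTTTTAGCGCAGGAACCTATAGTTTGGCGCCAATCAGCGTGCAAGCAAACTGT-3'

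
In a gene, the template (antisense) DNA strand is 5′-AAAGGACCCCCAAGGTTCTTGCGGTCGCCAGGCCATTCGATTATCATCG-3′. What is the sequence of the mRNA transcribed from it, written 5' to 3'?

5′-CGAUGAUAAUCGAAUGGCCUGGCGACCGCAAGAACCUUGGGGGUCCUUU-3′

RNA polymerase reads the template 3'→5' and synthesizes mRNA 5'→3' by base-pairing (A→U, T→A, G↔C). The complement of the template is TTTCCTGGGGGTTCCAAGAACGCCAGCGGTCCGGTAAGCTAATAGTAGC; antiparallel, so 5'→3' the coding strand is CGATGATAATCGAATGGCCTGGCGACCGCAAGAACCTTGGGGGTCCTTT. Replace T with U for the mRNA.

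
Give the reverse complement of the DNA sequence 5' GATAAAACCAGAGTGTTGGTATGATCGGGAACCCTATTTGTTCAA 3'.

5'-TTGAACAAATAGGGTTCCCGATCATACCAACACTCTGGTTTTATC-3'

Complement each base (A↔T, G↔C): CTATTTTGGTCTCACAACCATACTAGCCCTTGGGATAAACAAGTT. Then reverse.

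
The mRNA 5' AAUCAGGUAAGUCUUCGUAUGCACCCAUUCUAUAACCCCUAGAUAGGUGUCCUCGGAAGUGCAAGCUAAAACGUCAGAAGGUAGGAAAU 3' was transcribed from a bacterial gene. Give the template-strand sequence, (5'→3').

5'-ATTTCCTACCTTCTGACGTTTTAGCTTGCACTTCCGAGGACACCTATCTAGGGGTTATAGAATGGGTGCATACGAAGACTTACCTGATT-3'

Replace U with T to get the coding DNA strand: AATCAGGTAAGTCTTCGTATGCACCCATTCTATAACCCCTAGATAGGTGTCCTCGGAAGTGCAAGCTAAAACGTCAGAAGGTAGGAAAT. The template strand is its reverse complement (complement TTAGTCCATTCAGAAGCATACGTGGGTAAGATATTGGGGATCTATCCACAGGAGCCTTCACGTTCGATTTTGCAGTCTTCCATCCTTTA, then reverse).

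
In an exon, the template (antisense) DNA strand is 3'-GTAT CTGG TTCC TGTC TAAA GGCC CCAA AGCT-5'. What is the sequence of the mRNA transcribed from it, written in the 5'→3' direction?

5'-CAUAGACCAAGGACAGAUUUCCGGGGUUUCGA-3'

Reading the template 3'→5' as shown, RNA polymerase pairs each base (A→U, T→A, G↔C) to build mRNA 5'→3' directly.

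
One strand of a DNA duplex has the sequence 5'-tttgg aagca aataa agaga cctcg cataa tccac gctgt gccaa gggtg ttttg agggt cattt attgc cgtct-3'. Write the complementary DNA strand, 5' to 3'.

5'-AGACGGCAATAAATGACCCTCAAAACACCCTTGGCACAGCGTGGATTATGCGAGGTCTCTTTATTTGCTTCCAAA-3'

Pairing A↔T and G↔C gives AAACCTTCGTTTATTTCTCTGGAGCGTATTAGGTGCGACACGGTTCCCACAAAACTCCCAGTAAATAACGGCAGA, running 3'→5'. Reverse for the 5'→3' convention.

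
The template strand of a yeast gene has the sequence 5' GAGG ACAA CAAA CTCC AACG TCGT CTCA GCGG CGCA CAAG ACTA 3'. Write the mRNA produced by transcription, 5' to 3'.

5'-UAGUCUUGUGCGCCGCUGAGACGACGUUGGAGUUUGUUGUCCUC-3'

The mRNA has the sequence of the coding strand (reverse complement of the template) with T→U. Reverse complement of GAGGACAACAAACTCCAACGTCGTCTCAGCGGCGCACAAGACTA is TAGTCTTGTGCGCCGCTGAGACGACGTTGGAGTTTGTTGTCCTC; then T→U.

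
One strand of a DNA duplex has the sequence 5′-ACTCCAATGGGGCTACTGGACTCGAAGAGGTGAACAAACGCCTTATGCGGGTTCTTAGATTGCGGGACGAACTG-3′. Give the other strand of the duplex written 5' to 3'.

The complement of ACTCCAATGGGGCTACTGGACTCGAAGAGGTGAACAAACGCCTTATGCGGGTTCTTAGATTGCGGGACGAACTG is TGAGGTTACCCCGATGACCTGAGCTTCTCCACTTGTTTGCGGAATACGCCCAAGAATCTAACGCCCTGCTTGAC (A↔T, G↔C). DNA strands are antiparallel, so the complementary strand runs 3'→5'; reversing gives the 5'→3' form.

5'-CAGTTCGTCCCGCAATCTAAGAACCCGCATAAGGCGTTTGTTCACCTCTTCGAGTCCAGTAGCCCCATTGGAGT-3'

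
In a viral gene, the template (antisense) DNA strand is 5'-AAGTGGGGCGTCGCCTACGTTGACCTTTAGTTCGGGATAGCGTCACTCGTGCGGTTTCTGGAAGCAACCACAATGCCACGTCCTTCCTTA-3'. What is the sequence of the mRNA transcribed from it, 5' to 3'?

The mRNA has the sequence of the coding strand (reverse complement of the template) with T→U. Reverse complement of AAGTGGGGCGTCGCCTACGTTGACCTTTAGTTCGGGATAGCGTCACTCGTGCGGTTTCTGGAAGCAACCACAATGCCACGTCCTTCCTTA is TAAGGAAGGACGTGGCATTGTGGTTGCTTCCAGAAACCGCACGAGTGACGCTATCCCGAACTAAAGGTCAACGTAGGCGACGCCCCACTT; then T→U.

5′-UAAGGAAGGACGUGGCAUUGUGGUUGCUUCCAGAAACCGCACGAGUGACGCUAUCCCGAACUAAAGGUCAACGUAGGCGACGCCCCACUU-3′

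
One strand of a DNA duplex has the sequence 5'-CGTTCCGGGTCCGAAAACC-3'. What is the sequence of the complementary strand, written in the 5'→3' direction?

Pairing A↔T and G↔C gives GCAAGGCCCAGGCTTTTGG, running 3'→5'. Reverse for the 5'→3' convention.

5′-GGTTTTCGGACCCGGAACG-3′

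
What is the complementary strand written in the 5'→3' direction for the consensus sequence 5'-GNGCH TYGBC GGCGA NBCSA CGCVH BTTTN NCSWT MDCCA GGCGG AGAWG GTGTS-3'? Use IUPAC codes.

Standard pairs A↔T, G↔C; ambiguity codes pair Y↔R, M↔K, W↔W, S↔S, B↔V, D↔H, N↔N. Complement (CNCGDARCVGCCGCTNVGSTGCGBDVAAANNGSWAKHGGTCCGCCTCTWCCACAS), then reverse for 5'→3'.

5'-SACACCWTCTCCGCCTGGHKAWSGNNAAAVDBGCGTSGVNTCGCCGVCRADGCNC-3'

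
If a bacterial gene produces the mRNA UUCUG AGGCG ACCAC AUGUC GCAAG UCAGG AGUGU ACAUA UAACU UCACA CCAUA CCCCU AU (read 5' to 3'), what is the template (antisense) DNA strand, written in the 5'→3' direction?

5'-ATAGGGGTATGGTGTGAAGTTATATGTACACTCCTGACTTGCGACATGTGGTCGCCTCAGAA-3'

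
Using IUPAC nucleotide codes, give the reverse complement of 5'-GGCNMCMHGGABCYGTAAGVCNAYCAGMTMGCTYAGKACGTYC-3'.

5'-GRACGTMCTRAGCKAKCTGRTNGBCTTACRGVTCCDKGKNGCC-3'

Standard pairs A↔T, G↔C; ambiguity codes pair Y↔R, M↔K, B↔V, H↔D, N↔N. Complement (CCGNKGKDCCTVGRCATTCBGNTRGTCKAKCGARTCMTGCARG), then reverse for 5'→3'.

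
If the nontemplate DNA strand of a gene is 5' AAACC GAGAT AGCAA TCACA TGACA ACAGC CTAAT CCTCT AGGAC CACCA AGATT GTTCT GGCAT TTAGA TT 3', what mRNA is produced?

mRNA has the coding-strand sequence with U in place of T.

5'-AAACCGAGAUAGCAAUCACAUGACAACAGCCUAAUCCUCUAGGACCACCAAGAUUGUUCUGGCAUUUAGAUU-3'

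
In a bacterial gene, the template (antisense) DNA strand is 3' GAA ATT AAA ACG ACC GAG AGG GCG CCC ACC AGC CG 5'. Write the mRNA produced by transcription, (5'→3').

Reading the template 3'→5' as shown, RNA polymerase pairs each base (A→U, T→A, G↔C) to build mRNA 5'→3' directly.

5'-CUUUAAUUUUGCUGGCUCUCCCGCGGGUGGUCGGC-3'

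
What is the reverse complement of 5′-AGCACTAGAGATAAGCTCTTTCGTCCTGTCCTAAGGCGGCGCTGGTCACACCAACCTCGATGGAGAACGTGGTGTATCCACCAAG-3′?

5'-CTTGGTGGATACACCACGTTCTCCATCGAGGTTGGTGTGACCAGCGCCGCCTTAGGACAGGACGAAAGAGCTTATCTCTAGTGCT-3'

Reading the sequence 3'→5' and pairing each base (A↔T, G↔C) gives the reverse complement directly.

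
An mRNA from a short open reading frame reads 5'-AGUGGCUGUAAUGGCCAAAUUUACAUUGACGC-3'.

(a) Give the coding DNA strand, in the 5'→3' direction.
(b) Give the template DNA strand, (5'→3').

(a) The coding strand matches the mRNA with U→T.
(b) The template strand is the reverse complement of the coding strand.

(a) 5'-AGTGGCTGTAATGGCCAAATTTACATTGACGC-3'
(b) 5′-GCGTCAATGTAAATTTGGCCATTACAGCCACT-3′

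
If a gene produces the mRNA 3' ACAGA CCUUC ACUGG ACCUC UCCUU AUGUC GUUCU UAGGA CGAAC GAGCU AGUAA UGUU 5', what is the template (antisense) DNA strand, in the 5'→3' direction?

5'-TGTCTGGAAGTGACCTGGAGAGGAATACAGCAAGAATCCTGCTTGCTCGATCATTACAA-3'

Written 5'→3' the mRNA is UUGUAAUGAUCGAGCAAGCAGGAUUCUUGCUGUAUUCCUCUCCAGGUCACUUCCAGACA, so the coding DNA strand is TTGTAATGATCGAGCAAGCAGGATTCTTGCTGTATTCCTCTCCAGGTCACTTCCAGACA. The template is its reverse complement.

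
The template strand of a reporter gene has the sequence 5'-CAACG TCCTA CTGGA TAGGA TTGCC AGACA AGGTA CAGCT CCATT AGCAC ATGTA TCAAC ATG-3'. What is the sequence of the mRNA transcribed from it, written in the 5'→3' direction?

RNA polymerase reads the template 3'→5' and synthesizes mRNA 5'→3' by base-pairing (A→U, T→A, G↔C). The complement of the template is GTTGCAGGATGACCTATCCTAACGGTCTGTTCCATGTCGAGGTAATCGTGTACATAGTTGTAC; antiparallel, so 5'→3' the coding strand is CATGTTGATACATGTGCTAATGGAGCTGTACCTTGTCTGGCAATCCTATCCAGTAGGACGTTG. Replace T with U for the mRNA.

5'-CAUGUUGAUACAUGUGCUAAUGGAGCUGUACCUUGUCUGGCAAUCCUAUCCAGUAGGACGUUG-3'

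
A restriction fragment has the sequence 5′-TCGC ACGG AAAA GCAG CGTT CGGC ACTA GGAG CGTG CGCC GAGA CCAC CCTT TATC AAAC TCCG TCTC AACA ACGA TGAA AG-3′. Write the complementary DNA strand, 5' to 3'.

The complement of TCGCACGGAAAAGCAGCGTTCGGCACTAGGAGCGTGCGCCGAGACCACCCTTTATCAAACTCCGTCTCAACAACGATGAAAG is AGCGTGCCTTTTCGTCGCAAGCCGTGATCCTCGCACGCGGCTCTGGTGGGAAATAGTTTGAGGCAGAGTTGTTGCTACTTTC (A↔T, G↔C). DNA strands are antiparallel, so the complementary strand runs 3'→5'; reversing gives the 5'→3' form.

5'-CTTTCATCGTTGTTGAGACGGAGTTTGATAAAGGGTGGTCTCGGCGCACGCTCCTAGTGCCGAACGCTGCTTTTCCGTGCGA-3'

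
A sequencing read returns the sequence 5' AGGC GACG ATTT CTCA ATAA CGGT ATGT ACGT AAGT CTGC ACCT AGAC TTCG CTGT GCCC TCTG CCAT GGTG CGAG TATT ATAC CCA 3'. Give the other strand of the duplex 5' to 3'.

Pairing A↔T and G↔C gives TCCGCTGCTAAAGAGTTATTGCCATACATGCATTCAGACGTGGATCTGAAGCGACACGGGAGACGGTACCACGCTCATAATATGGGT, running 3'→5'. Reverse for the 5'→3' convention.

5'-TGGGTATAATACTCGCACCATGGCAGAGGGCACAGCGAAGTCTAGGTGCAGACTTACGTACATACCGTTATTGAGAAATCGTCGCCT-3'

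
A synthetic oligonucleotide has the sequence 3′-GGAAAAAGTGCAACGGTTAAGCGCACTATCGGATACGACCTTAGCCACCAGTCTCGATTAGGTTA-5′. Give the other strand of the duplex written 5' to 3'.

The strand is given 3'→5', so its complement runs 5'→3' in the same left-to-right order: pair each base A↔T, G↔C.

5′-CCTTTTTCACGTTGCCAATTCGCGTGATAGCCTATGCTGGAATCGGTGGTCAGAGCTAATCCAAT-3′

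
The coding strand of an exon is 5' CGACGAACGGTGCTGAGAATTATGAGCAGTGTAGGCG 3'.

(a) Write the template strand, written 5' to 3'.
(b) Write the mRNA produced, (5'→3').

(a) 5'-CGCCTACACTGCTCATAATTCTCAGCACCGTTCGTCG-3'
(b) 5'-CGACGAACGGUGCUGAGAAUUAUGAGCAGUGUAGGCG-3'

(a) The template strand is the reverse complement of the coding strand: complement GCTGCTTGCCACGACTCTTAATACTCGTCACATCCGC, then reverse.
(b) mRNA matches the coding strand with T→U.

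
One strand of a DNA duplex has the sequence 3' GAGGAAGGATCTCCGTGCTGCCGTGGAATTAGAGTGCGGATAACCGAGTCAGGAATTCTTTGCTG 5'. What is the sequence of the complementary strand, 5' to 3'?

5'-CTCCTTCCTAGAGGCACGACGGCACCTTAATCTCACGCCTATTGGCTCAGTCCTTAAGAAACGAC-3'

The strand is given 3'→5', so its complement runs 5'→3' in the same left-to-right order: pair each base A↔T, G↔C.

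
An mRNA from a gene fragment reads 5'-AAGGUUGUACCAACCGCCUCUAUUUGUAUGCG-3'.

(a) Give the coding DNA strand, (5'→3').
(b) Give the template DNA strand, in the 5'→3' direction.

(a) 5'-AAGGTTGTACCAACCGCCTCTATTTGTATGCG-3'
(b) 5'-CGCATACAAATAGAGGCGGTTGGTACAACCTT-3'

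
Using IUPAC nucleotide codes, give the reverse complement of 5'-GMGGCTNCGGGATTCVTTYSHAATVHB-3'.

Standard pairs A↔T, G↔C; ambiguity codes pair Y↔R, M↔K, S↔S, B↔V, H↔D, N↔N. Complement (CKCCGANGCCCTAAGBAARSDTTABDV), then reverse for 5'→3'.

5'-VDBATTDSRAABGAATCCCGNAGCCKC-3'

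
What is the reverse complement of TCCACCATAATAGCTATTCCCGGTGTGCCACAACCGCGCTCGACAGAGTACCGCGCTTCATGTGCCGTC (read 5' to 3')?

5'-GACGGCACATGAAGCGCGGTACTCTGTCGAGCGCGGTTGTGGCACACCGGGAATAGCTATTATGGTGGA-3'

Complement each base (A↔T, G↔C): AGGTGGTATTATCGATAAGGGCCACACGGTGTTGGCGCGAGCTGTCTCATGGCGCGAAGTACACGGCAG. Then reverse.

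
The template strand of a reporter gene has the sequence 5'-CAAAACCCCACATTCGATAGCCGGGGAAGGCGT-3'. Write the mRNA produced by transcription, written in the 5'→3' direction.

5'-ACGCCUUCCCCGGCUAUCGAAUGUGGGGUUUUG-3'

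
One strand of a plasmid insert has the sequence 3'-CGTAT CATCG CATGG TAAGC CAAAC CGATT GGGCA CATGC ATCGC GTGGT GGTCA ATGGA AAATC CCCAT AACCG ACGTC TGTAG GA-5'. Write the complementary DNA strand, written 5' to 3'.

The strand is given 3'→5', so its complement runs 5'→3' in the same left-to-right order: pair each base A↔T, G↔C.

5'-GCATAGTAGCGTACCATTCGGTTTGGCTAACCCGTGTACGTAGCGCACCACCAGTTACCTTTTAGGGGTATTGGCTGCAGACATCCT-3'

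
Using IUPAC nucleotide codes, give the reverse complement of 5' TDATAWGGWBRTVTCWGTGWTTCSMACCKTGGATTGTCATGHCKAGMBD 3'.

Standard pairs A↔T, G↔C; ambiguity codes pair R↔Y, M↔K, W↔W, S↔S, B↔V, D↔H. Complement (AHTATWCCWVYABAGWCACWAAGSKTGGMACCTAACAGTACDGMTCKVH), then reverse for 5'→3'.

5'-HVKCTMGDCATGACAATCCAMGGTKSGAAWCACWGABAYVWCCWTATHA-3'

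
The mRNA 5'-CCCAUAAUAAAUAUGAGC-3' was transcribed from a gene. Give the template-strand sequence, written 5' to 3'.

Replace U with T to get the coding DNA strand: CCCATAATAAATATGAGC. The template strand is its reverse complement (complement GGGTATTATTTATACTCG, then reverse).

5'-GCTCATATTTATTATGGG-3'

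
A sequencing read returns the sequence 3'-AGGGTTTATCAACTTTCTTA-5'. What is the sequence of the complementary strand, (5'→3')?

5'-TCCCAAATAGTTGAAAGAAT-3'

The strand is given 3'→5', so its complement runs 5'→3' in the same left-to-right order: pair each base A↔T, G↔C.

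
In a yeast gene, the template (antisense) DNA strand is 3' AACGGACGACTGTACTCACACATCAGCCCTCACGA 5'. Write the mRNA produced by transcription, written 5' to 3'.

Reading the template 3'→5' as shown, RNA polymerase pairs each base (A→U, T→A, G↔C) to build mRNA 5'→3' directly.

5'-UUGCCUGCUGACAUGAGUGUGUAGUCGGGAGUGCU-3'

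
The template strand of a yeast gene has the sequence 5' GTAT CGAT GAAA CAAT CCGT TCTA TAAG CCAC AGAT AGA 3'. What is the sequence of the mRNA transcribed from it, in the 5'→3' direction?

RNA polymerase reads the template 3'→5' and synthesizes mRNA 5'→3' by base-pairing (A→U, T→A, G↔C). The complement of the template is CATAGCTACTTTGTTAGGCAAGATATTCGGTGTCTATCT; antiparallel, so 5'→3' the coding strand is TCTATCTGTGGCTTATAGAACGGATTGTTTCATCGATAC. Replace T with U for the mRNA.

5'-UCUAUCUGUGGCUUAUAGAACGGAUUGUUUCAUCGAUAC-3'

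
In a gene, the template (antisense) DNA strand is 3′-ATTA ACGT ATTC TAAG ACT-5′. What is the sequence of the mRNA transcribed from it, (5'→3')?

5'-UAAUUGCAUAAGAUUCUGA-3'

Reading the template 3'→5' as shown, RNA polymerase pairs each base (A→U, T→A, G↔C) to build mRNA 5'→3' directly.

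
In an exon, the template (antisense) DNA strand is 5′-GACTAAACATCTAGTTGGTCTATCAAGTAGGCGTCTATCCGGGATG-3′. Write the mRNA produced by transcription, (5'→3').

5'-CAUCCCGGAUAGACGCCUACUUGAUAGACCAACUAGAUGUUUAGUC-3'

The mRNA has the sequence of the coding strand (reverse complement of the template) with T→U. Reverse complement of GACTAAACATCTAGTTGGTCTATCAAGTAGGCGTCTATCCGGGATG is CATCCCGGATAGACGCCTACTTGATAGACCAACTAGATGTTTAGTC; then T→U.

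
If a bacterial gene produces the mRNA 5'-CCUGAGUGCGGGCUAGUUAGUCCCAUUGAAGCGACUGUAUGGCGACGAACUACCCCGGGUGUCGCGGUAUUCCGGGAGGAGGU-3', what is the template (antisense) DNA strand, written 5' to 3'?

5'-ACCTCCTCCCGGAATACCGCGACACCCGGGGTAGTTCGTCGCCATACAGTCGCTTCAATGGGACTAACTAGCCCGCACTCAGG-3'

Replace U with T to get the coding DNA strand: CCTGAGTGCGGGCTAGTTAGTCCCATTGAAGCGACTGTATGGCGACGAACTACCCCGGGTGTCGCGGTATTCCGGGAGGAGGT. The template strand is its reverse complement (complement GGACTCACGCCCGATCAATCAGGGTAACTTCGCTGACATACCGCTGCTTGATGGGGCCCACAGCGCCATAAGGCCCTCCTCCA, then reverse).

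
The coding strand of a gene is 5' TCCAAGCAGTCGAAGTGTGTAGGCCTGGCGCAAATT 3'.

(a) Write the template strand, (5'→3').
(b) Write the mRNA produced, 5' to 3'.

(a) 5'-AATTTGCGCCAGGCCTACACACTTCGACTGCTTGGA-3'
(b) 5'-UCCAAGCAGUCGAAGUGUGUAGGCCUGGCGCAAAUU-3'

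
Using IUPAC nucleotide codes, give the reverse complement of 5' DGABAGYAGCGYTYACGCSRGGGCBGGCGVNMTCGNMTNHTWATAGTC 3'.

Standard pairs A↔T, G↔C; ambiguity codes pair R↔Y, M↔K, W↔W, S↔S, B↔V, D↔H, N↔N. Complement (HCTVTCRTCGCRARTGCGSYCCCGVCCGCBNKAGCNKANDAWTATCAG), then reverse for 5'→3'.

5'-GACTATWADNAKNCGAKNBCGCCVGCCCYSGCGTRARCGCTRCTVTCH-3'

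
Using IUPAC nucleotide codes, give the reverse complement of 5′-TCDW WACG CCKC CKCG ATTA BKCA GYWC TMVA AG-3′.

5′-CTTBKAGWRCTGMVTAATCGMGGMGGCGTWWHGA-3′

Standard pairs A↔T, G↔C; ambiguity codes pair Y↔R, M↔K, W↔W, B↔V, D↔H. Complement (AGHWWTGCGGMGGMGCTAATVMGTCRWGAKBTTC), then reverse for 5'→3'.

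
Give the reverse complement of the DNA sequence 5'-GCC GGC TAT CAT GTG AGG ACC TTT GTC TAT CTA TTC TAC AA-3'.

Reading the sequence 3'→5' and pairing each base (A↔T, G↔C) gives the reverse complement directly.

5'-TTGTAGAATAGATAGACAAAGGTCCTCACATGATAGCCGGC-3'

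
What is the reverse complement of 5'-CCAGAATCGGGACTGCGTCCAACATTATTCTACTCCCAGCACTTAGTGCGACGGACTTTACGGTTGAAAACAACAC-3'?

5′-GTGTTGTTTTCAACCGTAAAGTCCGTCGCACTAAGTGCTGGGAGTAGAATAATGTTGGACGCAGTCCCGATTCTGG-3′

Complement each base (A↔T, G↔C): GGTCTTAGCCCTGACGCAGGTTGTAATAAGATGAGGGTCGTGAATCACGCTGCCTGAAATGCCAACTTTTGTTGTG. Then reverse.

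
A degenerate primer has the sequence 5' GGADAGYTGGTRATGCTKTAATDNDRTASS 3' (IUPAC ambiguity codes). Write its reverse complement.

Standard pairs A↔T, G↔C; ambiguity codes pair R↔Y, K↔M, S↔S, D↔H, N↔N. Complement (CCTHTCRACCAYTACGAMATTAHNHYATSS), then reverse for 5'→3'.

5′-SSTAYHNHATTAMAGCATYACCARCTHTCC-3′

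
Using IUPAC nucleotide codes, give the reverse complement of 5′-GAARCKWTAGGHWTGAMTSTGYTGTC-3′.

5'-GACARCASAKTCAWDCCTAWMGYTTC-3'

Standard pairs A↔T, G↔C; ambiguity codes pair R↔Y, M↔K, W↔W, S↔S, H↔D. Complement (CTTYGMWATCCDWACTKASACRACAG), then reverse for 5'→3'.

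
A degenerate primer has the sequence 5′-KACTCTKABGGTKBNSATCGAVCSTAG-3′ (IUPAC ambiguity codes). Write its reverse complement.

Standard pairs A↔T, G↔C; ambiguity codes pair K↔M, S↔S, B↔V, N↔N. Complement (MTGAGAMTVCCAMVNSTAGCTBGSATC), then reverse for 5'→3'.

5'-CTASGBTCGATSNVMACCVTMAGAGTM-3'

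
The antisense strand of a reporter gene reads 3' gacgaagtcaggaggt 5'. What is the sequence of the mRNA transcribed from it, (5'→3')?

5'-CUGCUUCAGUCCUCCA-3'

Reading the template 3'→5' as shown, RNA polymerase pairs each base (A→U, T→A, G↔C) to build mRNA 5'→3' directly.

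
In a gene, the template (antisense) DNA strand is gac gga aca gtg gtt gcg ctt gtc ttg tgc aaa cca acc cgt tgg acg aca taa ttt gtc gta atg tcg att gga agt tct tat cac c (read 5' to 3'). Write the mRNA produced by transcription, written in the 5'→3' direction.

5'-GGUGAUAAGAACUUCCAAUCGACAUUACGACAAAUUAUGUCGUCCAACGGGUUGGUUUGCACAAGACAAGCGCAACCACUGUUCCGUC-3'

The mRNA has the sequence of the coding strand (reverse complement of the template) with T→U. Reverse complement of GACGGAACAGTGGTTGCGCTTGTCTTGTGCAAACCAACCCGTTGGACGACATAATTTGTCGTAATGTCGATTGGAAGTTCTTATCACC is GGTGATAAGAACTTCCAATCGACATTACGACAAATTATGTCGTCCAACGGGTTGGTTTGCACAAGACAAGCGCAACCACTGTTCCGTC; then T→U.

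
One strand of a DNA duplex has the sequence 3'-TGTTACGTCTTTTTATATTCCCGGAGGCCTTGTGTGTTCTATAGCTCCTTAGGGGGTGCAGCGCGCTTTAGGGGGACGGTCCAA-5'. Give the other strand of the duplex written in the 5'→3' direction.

The strand is given 3'→5', so its complement runs 5'→3' in the same left-to-right order: pair each base A↔T, G↔C.

5′-ACAATGCAGAAAAATATAAGGGCCTCCGGAACACACAAGATATCGAGGAATCCCCCACGTCGCGCGAAATCCCCCTGCCAGGTT-3′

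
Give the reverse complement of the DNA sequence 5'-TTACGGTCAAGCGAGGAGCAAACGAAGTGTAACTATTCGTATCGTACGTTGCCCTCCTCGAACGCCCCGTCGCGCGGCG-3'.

5'-CGCCGCGCGACGGGGCGTTCGAGGAGGGCAACGTACGATACGAATAGTTACACTTCGTTTGCTCCTCGCTTGACCGTAA-3'

Complement each base (A↔T, G↔C): AATGCCAGTTCGCTCCTCGTTTGCTTCACATTGATAAGCATAGCATGCAACGGGAGGAGCTTGCGGGGCAGCGCGCCGC. Then reverse.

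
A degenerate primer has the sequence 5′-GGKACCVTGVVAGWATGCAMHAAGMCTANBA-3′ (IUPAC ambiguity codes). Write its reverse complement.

Standard pairs A↔T, G↔C; ambiguity codes pair M↔K, W↔W, B↔V, H↔D, N↔N. Complement (CCMTGGBACBBTCWTACGTKDTTCKGATNVT), then reverse for 5'→3'.

5'-TVNTAGKCTTDKTGCATWCTBBCABGGTMCC-3'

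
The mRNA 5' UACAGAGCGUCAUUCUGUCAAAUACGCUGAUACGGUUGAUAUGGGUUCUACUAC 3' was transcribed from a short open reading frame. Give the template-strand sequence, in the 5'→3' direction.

5'-GTAGTAGAACCCATATCAACCGTATCAGCGTATTTGACAGAATGACGCTCTGTA-3'

Replace U with T to get the coding DNA strand: TACAGAGCGTCATTCTGTCAAATACGCTGATACGGTTGATATGGGTTCTACTAC. The template strand is its reverse complement (complement ATGTCTCGCAGTAAGACAGTTTATGCGACTATGCCAACTATACCCAAGATGATG, then reverse).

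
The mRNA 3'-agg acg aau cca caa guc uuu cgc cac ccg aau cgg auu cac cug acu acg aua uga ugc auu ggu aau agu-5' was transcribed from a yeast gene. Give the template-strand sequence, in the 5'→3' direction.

Written 5'→3' the mRNA is UGAUAAUGGUUACGUAGUAUAGCAUCAGUCCACUUAGGCUAAGCCCACCGCUUUCUGAACACCUAAGCAGGA, so the coding DNA strand is TGATAATGGTTACGTAGTATAGCATCAGTCCACTTAGGCTAAGCCCACCGCTTTCTGAACACCTAAGCAGGA. The template is its reverse complement.

5′-TCCTGCTTAGGTGTTCAGAAAGCGGTGGGCTTAGCCTAAGTGGACTGATGCTATACTACGTAACCATTATCA-3′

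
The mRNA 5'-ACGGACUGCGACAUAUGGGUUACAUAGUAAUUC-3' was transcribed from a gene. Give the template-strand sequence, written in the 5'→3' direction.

Replace U with T to get the coding DNA strand: ACGGACTGCGACATATGGGTTACATAGTAATTC. The template strand is its reverse complement (complement TGCCTGACGCTGTATACCCAATGTATCATTAAG, then reverse).

5'-GAATTACTATGTAACCCATATGTCGCAGTCCGT-3'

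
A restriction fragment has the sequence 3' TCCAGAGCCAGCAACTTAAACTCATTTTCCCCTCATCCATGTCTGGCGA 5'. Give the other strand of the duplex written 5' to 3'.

5'-AGGTCTCGGTCGTTGAATTTGAGTAAAAGGGGAGTAGGTACAGACCGCT-3'

The strand is given 3'→5', so its complement runs 5'→3' in the same left-to-right order: pair each base A↔T, G↔C.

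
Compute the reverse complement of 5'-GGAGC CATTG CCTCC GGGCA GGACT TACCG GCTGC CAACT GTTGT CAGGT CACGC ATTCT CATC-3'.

Complement each base (A↔T, G↔C): CCTCGGTAACGGAGGCCCGTCCTGAATGGCCGACGGTTGACAACAGTCCAGTGCGTAAGAGTAG. Then reverse.

5′-GATGAGAATGCGTGACCTGACAACAGTTGGCAGCCGGTAAGTCCTGCCCGGAGGCAATGGCTCC-3′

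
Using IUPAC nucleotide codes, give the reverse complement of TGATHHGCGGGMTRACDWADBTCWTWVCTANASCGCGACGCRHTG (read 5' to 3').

Standard pairs A↔T, G↔C; ambiguity codes pair R↔Y, M↔K, W↔W, S↔S, B↔V, D↔H, N↔N. Complement (ACTADDCGCCCKAYTGHWTHVAGWAWBGATNTSGCGCTGCGYDAC), then reverse for 5'→3'.

5'-CADYGCGTCGCGSTNTAGBWAWGAVHTWHGTYAKCCCGCDDATCA-3'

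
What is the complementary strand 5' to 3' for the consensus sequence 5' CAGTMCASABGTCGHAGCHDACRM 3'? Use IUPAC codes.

Standard pairs A↔T, G↔C; ambiguity codes pair R↔Y, M↔K, S↔S, B↔V, D↔H. Complement (GTCAKGTSTVCAGCDTCGDHTGYK), then reverse for 5'→3'.

5'-KYGTHDGCTDCGACVTSTGKACTG-3'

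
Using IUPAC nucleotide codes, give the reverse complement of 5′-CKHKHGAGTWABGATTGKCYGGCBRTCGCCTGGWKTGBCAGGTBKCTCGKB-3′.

5'-VMCGAGMVACCTGVCAMWCCAGGCGAYVGCCRGMCAATCVTWACTCDMDMG-3'

Standard pairs A↔T, G↔C; ambiguity codes pair R↔Y, K↔M, W↔W, B↔V, H↔D. Complement (GMDMDCTCAWTVCTAACMGRCCGVYAGCGGACCWMACVGTCCAVMGAGCMV), then reverse for 5'→3'.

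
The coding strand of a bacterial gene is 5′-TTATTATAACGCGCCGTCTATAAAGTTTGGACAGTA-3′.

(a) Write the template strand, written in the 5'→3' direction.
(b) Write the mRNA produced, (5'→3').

(a) 5'-TACTGTCCAAACTTTATAGACGGCGCGTTATAATAA-3'
(b) 5'-UUAUUAUAACGCGCCGUCUAUAAAGUUUGGACAGUA-3'

(a) The template strand is the reverse complement of the coding strand: complement AATAATATTGCGCGGCAGATATTTCAAACCTGTCAT, then reverse.
(b) mRNA matches the coding strand with T→U.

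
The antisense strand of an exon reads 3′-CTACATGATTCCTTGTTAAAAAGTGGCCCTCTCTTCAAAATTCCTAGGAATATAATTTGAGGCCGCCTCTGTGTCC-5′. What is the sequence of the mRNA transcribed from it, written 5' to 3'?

Reading the template 3'→5' as shown, RNA polymerase pairs each base (A→U, T→A, G↔C) to build mRNA 5'→3' directly.

5'-GAUGUACUAAGGAACAAUUUUUCACCGGGAGAGAAGUUUUAAGGAUCCUUAUAUUAAACUCCGGCGGAGACACAGG-3'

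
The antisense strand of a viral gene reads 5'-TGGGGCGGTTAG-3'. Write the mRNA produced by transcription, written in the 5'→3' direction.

RNA polymerase reads the template 3'→5' and synthesizes mRNA 5'→3' by base-pairing (A→U, T→A, G↔C). The complement of the template is ACCCCGCCAATC; antiparallel, so 5'→3' the coding strand is CTAACCGCCCCA. Replace T with U for the mRNA.

5'-CUAACCGCCCCA-3'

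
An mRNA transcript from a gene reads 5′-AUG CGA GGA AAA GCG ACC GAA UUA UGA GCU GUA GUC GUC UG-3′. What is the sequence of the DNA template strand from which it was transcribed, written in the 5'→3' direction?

5'-CAGACGACTACAGCTCATAATTCGGTCGCTTTTCCTCGCAT-3'

Replace U with T to get the coding DNA strand: ATGCGAGGAAAAGCGACCGAATTATGAGCTGTAGTCGTCTG. The template strand is its reverse complement (complement TACGCTCCTTTTCGCTGGCTTAATACTCGACATCAGCAGAC, then reverse).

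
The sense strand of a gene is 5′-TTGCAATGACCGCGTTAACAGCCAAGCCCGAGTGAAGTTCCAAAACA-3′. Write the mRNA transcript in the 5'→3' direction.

5'-UUGCAAUGACCGCGUUAACAGCCAAGCCCGAGUGAAGUUCCAAAACA-3'

mRNA has the coding-strand sequence with U in place of T.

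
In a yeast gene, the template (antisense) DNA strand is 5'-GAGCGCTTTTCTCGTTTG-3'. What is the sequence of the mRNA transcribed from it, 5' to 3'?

The mRNA has the sequence of the coding strand (reverse complement of the template) with T→U. Reverse complement of GAGCGCTTTTCTCGTTTG is CAAACGAGAAAAGCGCTC; then T→U.

5'-CAAACGAGAAAAGCGCUC-3'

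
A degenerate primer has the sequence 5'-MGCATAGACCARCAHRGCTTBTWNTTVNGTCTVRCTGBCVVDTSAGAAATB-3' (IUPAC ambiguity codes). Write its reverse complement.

Standard pairs A↔T, G↔C; ambiguity codes pair R↔Y, M↔K, W↔W, S↔S, B↔V, D↔H, N↔N. Complement (KCGTATCTGGTYGTDYCGAAVAWNAABNCAGABYGACVGBBHASTCTTTAV), then reverse for 5'→3'.

5'-VATTTCTSAHBBGVCAGYBAGACNBAANWAVAAGCYDTGYTGGTCTATGCK-3'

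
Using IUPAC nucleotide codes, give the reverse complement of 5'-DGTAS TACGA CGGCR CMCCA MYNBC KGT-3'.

Standard pairs A↔T, G↔C; ambiguity codes pair R↔Y, M↔K, S↔S, B↔V, D↔H, N↔N. Complement (HCATSATGCTGCCGYGKGGTKRNVGMCA), then reverse for 5'→3'.

5'-ACMGVNRKTGGKGYGCCGTCGTASTACH-3'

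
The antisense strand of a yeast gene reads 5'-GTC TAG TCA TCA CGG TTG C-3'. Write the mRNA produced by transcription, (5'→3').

RNA polymerase reads the template 3'→5' and synthesizes mRNA 5'→3' by base-pairing (A→U, T→A, G↔C). The complement of the template is CAGATCAGTAGTGCCAACG; antiparallel, so 5'→3' the coding strand is GCAACCGTGATGACTAGAC. Replace T with U for the mRNA.

5′-GCAACCGUGAUGACUAGAC-3′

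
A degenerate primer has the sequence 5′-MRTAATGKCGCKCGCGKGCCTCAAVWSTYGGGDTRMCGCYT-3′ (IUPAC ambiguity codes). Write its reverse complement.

Standard pairs A↔T, G↔C; ambiguity codes pair R↔Y, M↔K, W↔W, S↔S, D↔H, V↔B. Complement (KYATTACMGCGMGCGCMCGGAGTTBWSARCCCHAYKGCGRA), then reverse for 5'→3'.

5'-ARGCGKYAHCCCRASWBTTGAGGCMCGCGMGCGMCATTAYK-3'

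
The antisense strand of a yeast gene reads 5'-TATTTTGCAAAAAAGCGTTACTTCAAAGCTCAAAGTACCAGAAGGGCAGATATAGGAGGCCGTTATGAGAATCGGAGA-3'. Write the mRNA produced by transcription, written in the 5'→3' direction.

The mRNA has the sequence of the coding strand (reverse complement of the template) with T→U. Reverse complement of TATTTTGCAAAAAAGCGTTACTTCAAAGCTCAAAGTACCAGAAGGGCAGATATAGGAGGCCGTTATGAGAATCGGAGA is TCTCCGATTCTCATAACGGCCTCCTATATCTGCCCTTCTGGTACTTTGAGCTTTGAAGTAACGCTTTTTTGCAAAATA; then T→U.

5'-UCUCCGAUUCUCAUAACGGCCUCCUAUAUCUGCCCUUCUGGUACUUUGAGCUUUGAAGUAACGCUUUUUUGCAAAAUA-3'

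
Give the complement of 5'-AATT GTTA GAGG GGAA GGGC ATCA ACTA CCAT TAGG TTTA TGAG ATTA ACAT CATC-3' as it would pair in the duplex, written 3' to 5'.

3'-TTAACAATCTCCCCTTCCCGTAGTTGATGGTAATCCAAATACTCTAATTGTAGTAG-5'

Base-pairing A↔T, G↔C gives the complement. The complementary strand is antiparallel, so paired with a 5'→3' strand it runs 3'→5'.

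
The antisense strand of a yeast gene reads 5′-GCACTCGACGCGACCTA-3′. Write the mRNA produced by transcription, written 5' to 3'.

5'-UAGGUCGCGUCGAGUGC-3'

The mRNA has the sequence of the coding strand (reverse complement of the template) with T→U. Reverse complement of GCACTCGACGCGACCTA is TAGGTCGCGTCGAGTGC; then T→U.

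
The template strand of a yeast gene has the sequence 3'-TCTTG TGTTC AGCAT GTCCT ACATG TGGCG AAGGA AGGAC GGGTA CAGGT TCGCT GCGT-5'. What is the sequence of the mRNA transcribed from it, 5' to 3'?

5'-AGAACACAAGUCGUACAGGAUGUACACCGCUUCCUUCCUGCCCAUGUCCAAGCGACGCA-3'

Reading the template 3'→5' as shown, RNA polymerase pairs each base (A→U, T→A, G↔C) to build mRNA 5'→3' directly.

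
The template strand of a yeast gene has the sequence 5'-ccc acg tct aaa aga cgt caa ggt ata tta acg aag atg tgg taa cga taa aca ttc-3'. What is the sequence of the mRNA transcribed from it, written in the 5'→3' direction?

5'-GAAUGUUUAUCGUUACCACAUCUUCGUUAAUAUACCUUGACGUCUUUUAGACGUGGG-3'

RNA polymerase reads the template 3'→5' and synthesizes mRNA 5'→3' by base-pairing (A→U, T→A, G↔C). The complement of the template is GGGTGCAGATTTTCTGCAGTTCCATATAATTGCTTCTACACCATTGCTATTTGTAAG; antiparallel, so 5'→3' the coding strand is GAATGTTTATCGTTACCACATCTTCGTTAATATACCTTGACGTCTTTTAGACGTGGG. Replace T with U for the mRNA.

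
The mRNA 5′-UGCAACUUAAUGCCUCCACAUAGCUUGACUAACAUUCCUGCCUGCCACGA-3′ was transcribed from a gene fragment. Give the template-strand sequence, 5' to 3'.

Replace U with T to get the coding DNA strand: TGCAACTTAATGCCTCCACATAGCTTGACTAACATTCCTGCCTGCCACGA. The template strand is its reverse complement (complement ACGTTGAATTACGGAGGTGTATCGAACTGATTGTAAGGACGGACGGTGCT, then reverse).

5'-TCGTGGCAGGCAGGAATGTTAGTCAAGCTATGTGGAGGCATTAAGTTGCA-3'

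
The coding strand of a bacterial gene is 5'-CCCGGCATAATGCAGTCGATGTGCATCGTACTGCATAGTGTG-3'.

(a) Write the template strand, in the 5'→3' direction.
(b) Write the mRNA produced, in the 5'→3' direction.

(a) The template strand is the reverse complement of the coding strand: complement GGGCCGTATTACGTCAGCTACACGTAGCATGACGTATCACAC, then reverse.
(b) mRNA matches the coding strand with T→U.

(a) 5'-CACACTATGCAGTACGATGCACATCGACTGCATTATGCCGGG-3'
(b) 5'-CCCGGCAUAAUGCAGUCGAUGUGCAUCGUACUGCAUAGUGUG-3'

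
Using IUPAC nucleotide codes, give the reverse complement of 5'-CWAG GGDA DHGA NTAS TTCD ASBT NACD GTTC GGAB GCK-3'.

5'-MGCVTCCGAACHGTNAVSTHGAASTANTCDHTHCCCTWG-3'

Standard pairs A↔T, G↔C; ambiguity codes pair K↔M, W↔W, S↔S, B↔V, D↔H, N↔N. Complement (GWTCCCHTHDCTNATSAAGHTSVANTGHCAAGCCTVCGM), then reverse for 5'→3'.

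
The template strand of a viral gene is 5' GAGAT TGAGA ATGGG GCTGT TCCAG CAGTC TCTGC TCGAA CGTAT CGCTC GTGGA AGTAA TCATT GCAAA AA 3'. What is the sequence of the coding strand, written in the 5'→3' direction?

5′-TTTTTGCAATGATTACTTCCACGAGCGATACGTTCGAGCAGAGACTGCTGGAACAGCCCCATTCTCAATCTC-3′

The coding strand is complementary and antiparallel to the template: take the complement (A↔T, G↔C) and reverse.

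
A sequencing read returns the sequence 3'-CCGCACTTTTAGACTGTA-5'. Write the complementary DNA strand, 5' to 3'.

5'-GGCGTGAAAATCTGACAT-3'

The strand is given 3'→5', so its complement runs 5'→3' in the same left-to-right order: pair each base A↔T, G↔C.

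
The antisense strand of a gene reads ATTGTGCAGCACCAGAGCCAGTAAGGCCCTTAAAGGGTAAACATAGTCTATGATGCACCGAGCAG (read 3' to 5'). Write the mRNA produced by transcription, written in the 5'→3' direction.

5'-UAACACGUCGUGGUCUCGGUCAUUCCGGGAAUUUCCCAUUUGUAUCAGAUACUACGUGGCUCGUC-3'

Reading the template 3'→5' as shown, RNA polymerase pairs each base (A→U, T→A, G↔C) to build mRNA 5'→3' directly.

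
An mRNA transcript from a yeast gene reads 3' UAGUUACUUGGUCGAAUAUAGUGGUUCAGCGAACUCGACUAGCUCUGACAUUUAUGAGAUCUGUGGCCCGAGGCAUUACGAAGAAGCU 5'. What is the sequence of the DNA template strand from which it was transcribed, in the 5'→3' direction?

Written 5'→3' the mRNA is UCGAAGAAGCAUUACGGAGCCCGGUGUCUAGAGUAUUUACAGUCUCGAUCAGCUCAAGCGACUUGGUGAUAUAAGCUGGUUCAUUGAU, so the coding DNA strand is TCGAAGAAGCATTACGGAGCCCGGTGTCTAGAGTATTTACAGTCTCGATCAGCTCAAGCGACTTGGTGATATAAGCTGGTTCATTGAT. The template is its reverse complement.

5'-ATCAATGAACCAGCTTATATCACCAAGTCGCTTGAGCTGATCGAGACTGTAAATACTCTAGACACCGGGCTCCGTAATGCTTCTTCGA-3'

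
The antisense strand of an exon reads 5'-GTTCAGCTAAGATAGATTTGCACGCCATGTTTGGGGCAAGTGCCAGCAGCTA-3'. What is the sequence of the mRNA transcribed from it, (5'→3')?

5′-UAGCUGCUGGCACUUGCCCCAAACAUGGCGUGCAAAUCUAUCUUAGCUGAAC-3′

RNA polymerase reads the template 3'→5' and synthesizes mRNA 5'→3' by base-pairing (A→U, T→A, G↔C). The complement of the template is CAAGTCGATTCTATCTAAACGTGCGGTACAAACCCCGTTCACGGTCGTCGAT; antiparallel, so 5'→3' the coding strand is TAGCTGCTGGCACTTGCCCCAAACATGGCGTGCAAATCTATCTTAGCTGAAC. Replace T with U for the mRNA.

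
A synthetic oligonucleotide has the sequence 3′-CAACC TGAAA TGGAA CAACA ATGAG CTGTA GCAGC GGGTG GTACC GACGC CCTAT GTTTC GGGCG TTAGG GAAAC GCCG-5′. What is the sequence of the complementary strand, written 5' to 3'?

The strand is given 3'→5', so its complement runs 5'→3' in the same left-to-right order: pair each base A↔T, G↔C.

5'-GTTGGACTTTACCTTGTTGTTACTCGACATCGTCGCCCACCATGGCTGCGGGATACAAAGCCCGCAATCCCTTTGCGGC-3'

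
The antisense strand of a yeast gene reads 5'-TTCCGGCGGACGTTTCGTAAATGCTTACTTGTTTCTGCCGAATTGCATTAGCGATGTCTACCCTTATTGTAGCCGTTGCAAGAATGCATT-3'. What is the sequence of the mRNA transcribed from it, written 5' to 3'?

RNA polymerase reads the template 3'→5' and synthesizes mRNA 5'→3' by base-pairing (A→U, T→A, G↔C). The complement of the template is AAGGCCGCCTGCAAAGCATTTACGAATGAACAAAGACGGCTTAACGTAATCGCTACAGATGGGAATAACATCGGCAACGTTCTTACGTAA; antiparallel, so 5'→3' the coding strand is AATGCATTCTTGCAACGGCTACAATAAGGGTAGACATCGCTAATGCAATTCGGCAGAAACAAGTAAGCATTTACGAAACGTCCGCCGGAA. Replace T with U for the mRNA.

5'-AAUGCAUUCUUGCAACGGCUACAAUAAGGGUAGACAUCGCUAAUGCAAUUCGGCAGAAACAAGUAAGCAUUUACGAAACGUCCGCCGGAA-3'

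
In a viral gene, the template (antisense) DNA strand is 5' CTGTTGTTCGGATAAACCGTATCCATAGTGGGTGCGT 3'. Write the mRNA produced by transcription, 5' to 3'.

5'-ACGCACCCACUAUGGAUACGGUUUAUCCGAACAACAG-3'

RNA polymerase reads the template 3'→5' and synthesizes mRNA 5'→3' by base-pairing (A→U, T→A, G↔C). The complement of the template is GACAACAAGCCTATTTGGCATAGGTATCACCCACGCA; antiparallel, so 5'→3' the coding strand is ACGCACCCACTATGGATACGGTTTATCCGAACAACAG. Replace T with U for the mRNA.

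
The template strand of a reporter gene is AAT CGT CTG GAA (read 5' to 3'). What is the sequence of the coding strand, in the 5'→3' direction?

5'-TTCCAGACGATT-3'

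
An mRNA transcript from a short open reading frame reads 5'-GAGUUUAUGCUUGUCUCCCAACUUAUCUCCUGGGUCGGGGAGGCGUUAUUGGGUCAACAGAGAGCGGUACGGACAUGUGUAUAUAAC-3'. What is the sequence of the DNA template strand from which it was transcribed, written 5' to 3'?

5'-GTTATATACACATGTCCGTACCGCTCTCTGTTGACCCAATAACGCCTCCCCGACCCAGGAGATAAGTTGGGAGACAAGCATAAACTC-3'

Replace U with T to get the coding DNA strand: GAGTTTATGCTTGTCTCCCAACTTATCTCCTGGGTCGGGGAGGCGTTATTGGGTCAACAGAGAGCGGTACGGACATGTGTATATAAC. The template strand is its reverse complement (complement CTCAAATACGAACAGAGGGTTGAATAGAGGACCCAGCCCCTCCGCAATAACCCAGTTGTCTCTCGCCATGCCTGTACACATATATTG, then reverse).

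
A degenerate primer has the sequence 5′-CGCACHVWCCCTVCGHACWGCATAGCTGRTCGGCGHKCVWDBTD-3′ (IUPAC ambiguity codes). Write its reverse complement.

Standard pairs A↔T, G↔C; ambiguity codes pair R↔Y, K↔M, W↔W, B↔V, D↔H. Complement (GCGTGDBWGGGABGCDTGWCGTATCGACYAGCCGCDMGBWHVAH), then reverse for 5'→3'.

5′-HAVHWBGMDCGCCGAYCAGCTATGCWGTDCGBAGGGWBDGTGCG-3′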